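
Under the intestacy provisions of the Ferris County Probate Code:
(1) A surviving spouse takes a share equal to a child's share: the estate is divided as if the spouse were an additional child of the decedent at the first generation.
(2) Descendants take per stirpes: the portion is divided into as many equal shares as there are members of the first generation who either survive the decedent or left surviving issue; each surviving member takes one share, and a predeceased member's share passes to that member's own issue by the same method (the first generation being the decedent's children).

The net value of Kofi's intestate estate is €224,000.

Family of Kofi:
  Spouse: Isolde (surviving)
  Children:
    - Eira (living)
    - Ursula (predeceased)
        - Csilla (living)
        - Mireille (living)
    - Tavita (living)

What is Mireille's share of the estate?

The spouse counts as an additional share at the children's level, so there are 4 primary shares of €56,000. Isolde takes one such share (€56,000).
The children's combined portion (€168,000) is divided into 3 shares of €56,000: Eira and Tavita each take €56,000; Ursula's €56,000 share passes to Ursula's issue.
Ursula's share (€56,000) is divided into 2 shares of €28,000: Csilla and Mireille each take €28,000.

Mireille receives €28,000.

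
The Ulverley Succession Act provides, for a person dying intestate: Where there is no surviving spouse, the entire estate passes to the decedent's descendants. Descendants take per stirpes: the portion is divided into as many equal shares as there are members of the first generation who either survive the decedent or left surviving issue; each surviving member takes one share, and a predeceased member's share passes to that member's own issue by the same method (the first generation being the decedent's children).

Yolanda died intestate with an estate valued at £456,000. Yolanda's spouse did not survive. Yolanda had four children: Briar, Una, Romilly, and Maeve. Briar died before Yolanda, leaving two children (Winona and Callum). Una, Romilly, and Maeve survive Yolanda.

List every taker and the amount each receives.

Winona: £57,000; Callum: £57,000; Una: £114,000; Romilly: £114,000; Maeve: £114,000

The entire £456,000 passes to the descendants.
That amount (£456,000) is divided into 4 shares of £114,000: Una, Romilly, and Maeve each take £114,000; Briar's £114,000 share passes to Briar's issue.
Briar's share (£114,000) is divided into 2 shares of £57,000: Winona and Callum each take £57,000.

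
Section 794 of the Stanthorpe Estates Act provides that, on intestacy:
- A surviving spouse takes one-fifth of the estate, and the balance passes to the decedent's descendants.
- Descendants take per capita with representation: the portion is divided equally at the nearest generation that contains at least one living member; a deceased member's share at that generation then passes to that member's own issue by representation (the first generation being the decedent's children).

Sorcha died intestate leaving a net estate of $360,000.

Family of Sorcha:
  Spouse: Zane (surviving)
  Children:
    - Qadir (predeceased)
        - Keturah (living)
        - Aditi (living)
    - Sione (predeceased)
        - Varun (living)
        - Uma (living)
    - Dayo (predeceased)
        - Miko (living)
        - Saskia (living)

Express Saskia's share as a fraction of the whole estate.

Zane takes one-fifth of $360,000 = $72,000. The remaining $288,000 passes to the descendants.
No child survives, so the initial division is made at the grandchildren's generation.
The descendants' portion ($288,000) is divided into 6 shares of $48,000: Keturah, Aditi, Varun, Uma, Miko, and Saskia each take $48,000.

Saskia receives 2/15 of the estate.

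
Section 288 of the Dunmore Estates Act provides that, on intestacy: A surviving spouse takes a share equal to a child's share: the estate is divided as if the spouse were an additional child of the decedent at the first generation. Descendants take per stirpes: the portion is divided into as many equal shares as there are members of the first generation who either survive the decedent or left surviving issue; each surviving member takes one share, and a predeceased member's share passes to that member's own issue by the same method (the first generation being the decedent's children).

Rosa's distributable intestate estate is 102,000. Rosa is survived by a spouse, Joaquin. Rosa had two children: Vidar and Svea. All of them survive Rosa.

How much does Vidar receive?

The spouse counts as an additional share at the children's level, so there are 3 primary shares of 34,000. Joaquin takes one such share (34,000).
The children's combined portion (68,000) is divided into 2 shares of 34,000: Vidar and Svea each take 34,000.

Vidar receives 34,000.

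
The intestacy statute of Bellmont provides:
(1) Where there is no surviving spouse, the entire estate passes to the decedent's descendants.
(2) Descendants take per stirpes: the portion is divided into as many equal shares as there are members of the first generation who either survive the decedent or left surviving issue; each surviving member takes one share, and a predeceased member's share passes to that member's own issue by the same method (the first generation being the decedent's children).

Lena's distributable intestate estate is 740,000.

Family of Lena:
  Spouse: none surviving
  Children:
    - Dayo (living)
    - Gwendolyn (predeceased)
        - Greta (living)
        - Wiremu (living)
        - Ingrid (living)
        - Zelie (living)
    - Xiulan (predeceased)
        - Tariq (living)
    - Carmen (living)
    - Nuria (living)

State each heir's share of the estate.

Dayo: 148,000; Greta: 37,000; Wiremu: 37,000; Ingrid: 37,000; Zelie: 37,000; Tariq: 148,000; Carmen: 148,000; Nuria: 148,000

The entire 740,000 passes to the descendants.
That amount (740,000) is divided into 5 shares of 148,000: Dayo, Carmen, and Nuria each take 148,000; Gwendolyn's 148,000 share passes to Gwendolyn's issue; Xiulan's 148,000 share passes to Xiulan's issue.
Gwendolyn's share (148,000) is divided into 4 shares of 37,000: Greta, Wiremu, Ingrid, and Zelie each take 37,000.
Xiulan's share (148,000) passes entirely to Tariq.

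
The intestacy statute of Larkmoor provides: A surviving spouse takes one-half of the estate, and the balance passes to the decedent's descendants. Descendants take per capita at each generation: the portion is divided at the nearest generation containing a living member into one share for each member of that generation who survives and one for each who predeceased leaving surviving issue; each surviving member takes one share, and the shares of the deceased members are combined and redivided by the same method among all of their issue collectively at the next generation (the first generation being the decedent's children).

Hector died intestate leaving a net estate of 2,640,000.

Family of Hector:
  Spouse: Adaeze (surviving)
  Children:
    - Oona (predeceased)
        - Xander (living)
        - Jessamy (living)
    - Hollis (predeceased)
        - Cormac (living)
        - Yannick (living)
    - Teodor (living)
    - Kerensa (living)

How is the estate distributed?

Adaeze takes one-half of 2,640,000 = 1,320,000. The remaining 1,320,000 passes to the descendants.
The descendants' portion (1,320,000) is divided at the children's generation into 4 shares of 330,000. Teodor and Kerensa each take 330,000. The 2 shares of the deceased (Oona and Hollis) are combined into a pool of 660,000.
That pool (660,000) is divided at the grandchildren's generation equally among Xander, Jessamy, Cormac, and Yannick: 165,000 each.

Adaeze: 1,320,000; Xander: 165,000; Jessamy: 165,000; Cormac: 165,000; Yannick: 165,000; Teodor: 330,000; Kerensa: 330,000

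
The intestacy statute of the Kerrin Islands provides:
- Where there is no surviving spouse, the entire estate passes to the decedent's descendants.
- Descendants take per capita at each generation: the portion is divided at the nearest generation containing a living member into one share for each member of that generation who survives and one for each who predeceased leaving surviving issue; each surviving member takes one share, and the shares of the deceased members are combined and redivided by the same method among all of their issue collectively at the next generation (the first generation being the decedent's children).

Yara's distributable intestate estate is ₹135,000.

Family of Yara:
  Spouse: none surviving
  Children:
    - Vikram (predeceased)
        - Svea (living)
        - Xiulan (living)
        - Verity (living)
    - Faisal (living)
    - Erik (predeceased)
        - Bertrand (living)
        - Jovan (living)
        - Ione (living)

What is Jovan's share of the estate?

Jovan receives ₹15,000.

The entire ₹135,000 passes to the descendants.
That amount (₹135,000) is divided at the children's generation into 3 shares of ₹45,000. Faisal takes ₹45,000. The 2 shares of the deceased (Vikram and Erik) are combined into a pool of ₹90,000.
That pool (₹90,000) is divided at the grandchildren's generation equally among Svea, Xiulan, Verity, Bertrand, Jovan, and Ione: ₹15,000 each.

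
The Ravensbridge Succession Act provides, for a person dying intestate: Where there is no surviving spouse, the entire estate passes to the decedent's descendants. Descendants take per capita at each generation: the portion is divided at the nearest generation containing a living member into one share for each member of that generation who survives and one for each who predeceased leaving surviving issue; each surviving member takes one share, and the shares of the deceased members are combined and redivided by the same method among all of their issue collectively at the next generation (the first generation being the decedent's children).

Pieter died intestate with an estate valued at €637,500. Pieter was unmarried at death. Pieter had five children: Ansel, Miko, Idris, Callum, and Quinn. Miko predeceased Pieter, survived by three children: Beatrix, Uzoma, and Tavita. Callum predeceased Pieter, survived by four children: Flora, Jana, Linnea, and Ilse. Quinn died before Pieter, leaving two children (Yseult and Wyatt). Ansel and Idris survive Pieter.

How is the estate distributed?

The entire €637,500 passes to the descendants.
That amount (€637,500) is divided at the children's generation into 5 shares of €127,500. Ansel and Idris each take €127,500. The 3 shares of the deceased (Miko, Callum, and Quinn) are combined into a pool of €382,500.
That pool (€382,500) is divided at the grandchildren's generation equally among Beatrix, Uzoma, Tavita, Flora, Jana, Linnea, Ilse, Yseult, and Wyatt: €42,500 each.

Ansel: €127,500; Beatrix: €42,500; Uzoma: €42,500; Tavita: €42,500; Idris: €127,500; Flora: €42,500; Jana: €42,500; Linnea: €42,500; Ilse: €42,500; Yseult: €42,500; Wyatt: €42,500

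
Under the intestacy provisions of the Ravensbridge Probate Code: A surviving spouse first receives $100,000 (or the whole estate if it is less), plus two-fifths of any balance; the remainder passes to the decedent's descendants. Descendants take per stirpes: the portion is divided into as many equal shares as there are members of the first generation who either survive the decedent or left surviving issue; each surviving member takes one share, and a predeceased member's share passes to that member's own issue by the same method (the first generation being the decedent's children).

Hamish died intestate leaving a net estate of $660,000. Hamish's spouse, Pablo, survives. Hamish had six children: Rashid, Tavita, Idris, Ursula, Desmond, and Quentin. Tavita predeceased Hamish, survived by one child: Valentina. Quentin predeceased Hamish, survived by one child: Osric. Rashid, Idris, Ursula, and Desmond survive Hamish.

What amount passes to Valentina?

Valentina receives $56,000.

Pablo first takes $100,000, leaving a balance of $560,000. Pablo then takes two-fifths of the balance ($224,000), for a total of $324,000. The remaining $336,000 passes to the descendants.
The descendants' portion ($336,000) is divided into 6 shares of $56,000: Rashid, Idris, Ursula, and Desmond each take $56,000; Tavita's $56,000 share passes to Tavita's issue; Quentin's $56,000 share passes to Quentin's issue.
Tavita's share ($56,000) passes entirely to Valentina.
Quentin's share ($56,000) passes entirely to Osric.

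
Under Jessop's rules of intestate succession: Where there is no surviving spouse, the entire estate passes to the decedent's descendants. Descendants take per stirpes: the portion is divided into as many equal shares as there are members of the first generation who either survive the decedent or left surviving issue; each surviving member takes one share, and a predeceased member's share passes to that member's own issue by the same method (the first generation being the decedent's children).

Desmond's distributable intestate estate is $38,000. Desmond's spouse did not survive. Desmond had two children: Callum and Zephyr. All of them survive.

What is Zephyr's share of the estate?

Zephyr receives $19,000.

The entire $38,000 passes to the descendants.
That amount ($38,000) is divided into 2 shares of $19,000: Callum and Zephyr each take $19,000.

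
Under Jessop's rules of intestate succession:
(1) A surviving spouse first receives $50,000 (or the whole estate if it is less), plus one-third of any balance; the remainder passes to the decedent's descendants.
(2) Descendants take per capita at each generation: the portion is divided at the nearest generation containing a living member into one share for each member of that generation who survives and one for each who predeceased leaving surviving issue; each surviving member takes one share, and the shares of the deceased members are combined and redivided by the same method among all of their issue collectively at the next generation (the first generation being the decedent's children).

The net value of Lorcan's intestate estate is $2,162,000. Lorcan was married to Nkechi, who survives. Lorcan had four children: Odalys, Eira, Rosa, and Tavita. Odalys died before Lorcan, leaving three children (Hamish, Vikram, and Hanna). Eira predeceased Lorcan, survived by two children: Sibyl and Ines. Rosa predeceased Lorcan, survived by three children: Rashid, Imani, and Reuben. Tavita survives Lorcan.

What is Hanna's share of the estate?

Hanna receives $132,000.

Nkechi first takes $50,000, leaving a balance of $2,112,000. Nkechi then takes one-third of the balance ($704,000), for a total of $754,000. The remaining $1,408,000 passes to the descendants.
The descendants' portion ($1,408,000) is divided at the children's generation into 4 shares of $352,000. Tavita takes $352,000. The 3 shares of the deceased (Odalys, Eira, and Rosa) are combined into a pool of $1,056,000.
That pool ($1,056,000) is divided at the grandchildren's generation equally among Hamish, Vikram, Hanna, Sibyl, Ines, Rashid, Imani, and Reuben: $132,000 each.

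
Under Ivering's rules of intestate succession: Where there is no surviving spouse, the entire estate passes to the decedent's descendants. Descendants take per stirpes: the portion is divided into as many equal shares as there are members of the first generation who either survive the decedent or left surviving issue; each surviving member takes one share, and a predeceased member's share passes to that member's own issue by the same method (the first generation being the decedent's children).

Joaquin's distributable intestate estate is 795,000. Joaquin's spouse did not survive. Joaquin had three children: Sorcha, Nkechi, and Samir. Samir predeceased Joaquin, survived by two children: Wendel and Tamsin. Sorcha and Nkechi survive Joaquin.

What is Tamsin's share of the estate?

Tamsin receives 132,500.

The entire 795,000 passes to the descendants.
That amount (795,000) is divided into 3 shares of 265,000: Sorcha and Nkechi each take 265,000; Samir's 265,000 share passes to Samir's issue.
Samir's share (265,000) is divided into 2 shares of 132,500: Wendel and Tamsin each take 132,500.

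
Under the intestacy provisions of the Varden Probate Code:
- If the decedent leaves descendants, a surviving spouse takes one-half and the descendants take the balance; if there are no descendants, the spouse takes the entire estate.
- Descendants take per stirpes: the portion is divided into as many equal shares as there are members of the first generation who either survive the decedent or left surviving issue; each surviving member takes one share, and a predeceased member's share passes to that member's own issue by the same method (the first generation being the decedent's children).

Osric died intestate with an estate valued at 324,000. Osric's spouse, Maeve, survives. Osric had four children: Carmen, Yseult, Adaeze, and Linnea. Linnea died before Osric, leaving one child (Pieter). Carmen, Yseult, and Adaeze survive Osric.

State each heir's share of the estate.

Maeve: 162,000; Carmen: 40,500; Yseult: 40,500; Adaeze: 40,500; Pieter: 40,500

Maeve takes one-half of 324,000 = 162,000. The remaining 162,000 passes to the descendants.
The descendants' portion (162,000) is divided into 4 shares of 40,500: Carmen, Yseult, and Adaeze each take 40,500; Linnea's 40,500 share passes to Linnea's issue.
Linnea's share (40,500) passes entirely to Pieter.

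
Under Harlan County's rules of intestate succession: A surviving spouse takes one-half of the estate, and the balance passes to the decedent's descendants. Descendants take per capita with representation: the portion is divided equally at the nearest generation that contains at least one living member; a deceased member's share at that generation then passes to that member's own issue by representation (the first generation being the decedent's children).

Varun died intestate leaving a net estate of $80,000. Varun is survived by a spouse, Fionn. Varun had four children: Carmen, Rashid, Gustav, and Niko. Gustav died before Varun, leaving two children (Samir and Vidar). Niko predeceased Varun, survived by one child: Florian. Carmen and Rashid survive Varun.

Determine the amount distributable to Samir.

Samir receives $5,000.

Fionn takes one-half of $80,000 = $40,000. The remaining $40,000 passes to the descendants.
The descendants' portion ($40,000) is divided into 4 shares of $10,000: Carmen and Rashid each take $10,000; Gustav's $10,000 share passes to Gustav's issue; Niko's $10,000 share passes to Niko's issue.
Gustav's share ($10,000) is divided into 2 shares of $5,000: Samir and Vidar each take $5,000.
Niko's share ($10,000) passes entirely to Florian.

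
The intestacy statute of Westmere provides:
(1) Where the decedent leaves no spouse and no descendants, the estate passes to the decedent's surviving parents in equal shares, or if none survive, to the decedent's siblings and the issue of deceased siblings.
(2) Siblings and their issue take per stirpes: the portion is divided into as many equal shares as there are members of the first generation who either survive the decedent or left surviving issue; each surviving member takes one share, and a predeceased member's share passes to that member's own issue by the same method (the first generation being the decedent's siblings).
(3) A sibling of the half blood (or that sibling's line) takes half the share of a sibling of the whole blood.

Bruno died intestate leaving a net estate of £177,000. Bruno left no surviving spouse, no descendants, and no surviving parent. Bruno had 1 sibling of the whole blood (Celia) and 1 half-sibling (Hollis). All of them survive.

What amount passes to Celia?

The entire £177,000 passes to the siblings and their issue.
Counting each half-blood sibling's line as half a unit, there are 3/2 units in £177,000, so one unit is £118,000. Whole-blood lines (Celia) take £118,000 each; half-blood lines (Hollis) take £59,000 each.

Celia receives £118,000.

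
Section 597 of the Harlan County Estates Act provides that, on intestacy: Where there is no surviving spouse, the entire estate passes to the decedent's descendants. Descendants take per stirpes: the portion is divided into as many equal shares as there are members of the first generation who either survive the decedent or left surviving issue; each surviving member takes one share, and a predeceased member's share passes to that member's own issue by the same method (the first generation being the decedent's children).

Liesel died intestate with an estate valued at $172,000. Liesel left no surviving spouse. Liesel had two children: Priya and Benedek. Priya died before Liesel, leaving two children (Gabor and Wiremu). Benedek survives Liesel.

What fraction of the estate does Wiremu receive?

Wiremu receives 1/4 of the estate.

The entire $172,000 passes to the descendants.
That amount ($172,000) is divided into 2 shares of $86,000: Benedek takes $86,000; Priya's $86,000 share passes to Priya's issue.
Priya's share ($86,000) is divided into 2 shares of $43,000: Gabor and Wiremu each take $43,000.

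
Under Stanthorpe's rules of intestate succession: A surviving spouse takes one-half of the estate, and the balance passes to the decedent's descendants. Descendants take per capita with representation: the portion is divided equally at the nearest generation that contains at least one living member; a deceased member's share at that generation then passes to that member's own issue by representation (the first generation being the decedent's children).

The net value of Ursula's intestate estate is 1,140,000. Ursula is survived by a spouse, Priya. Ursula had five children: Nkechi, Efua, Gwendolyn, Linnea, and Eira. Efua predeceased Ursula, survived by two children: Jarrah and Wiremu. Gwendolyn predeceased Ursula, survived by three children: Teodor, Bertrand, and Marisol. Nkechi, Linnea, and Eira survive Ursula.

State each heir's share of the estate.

Priya: 570,000; Nkechi: 114,000; Jarrah: 57,000; Wiremu: 57,000; Teodor: 38,000; Bertrand: 38,000; Marisol: 38,000; Linnea: 114,000; Eira: 114,000

Priya takes one-half of 1,140,000 = 570,000. The remaining 570,000 passes to the descendants.
The descendants' portion (570,000) is divided into 5 shares of 114,000: Nkechi, Linnea, and Eira each take 114,000; Efua's 114,000 share passes to Efua's issue; Gwendolyn's 114,000 share passes to Gwendolyn's issue.
Efua's share (114,000) is divided into 2 shares of 57,000: Jarrah and Wiremu each take 57,000.
Gwendolyn's share (114,000) is divided into 3 shares of 38,000: Teodor, Bertrand, and Marisol each take 38,000.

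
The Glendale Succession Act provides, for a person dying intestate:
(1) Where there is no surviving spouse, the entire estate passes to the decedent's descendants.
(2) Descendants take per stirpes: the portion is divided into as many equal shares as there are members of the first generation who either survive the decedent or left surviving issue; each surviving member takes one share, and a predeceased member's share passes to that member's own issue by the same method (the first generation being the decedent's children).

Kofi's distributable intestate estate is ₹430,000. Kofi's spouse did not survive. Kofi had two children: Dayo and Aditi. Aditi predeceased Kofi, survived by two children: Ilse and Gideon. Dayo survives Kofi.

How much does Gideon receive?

Gideon receives ₹107,500.

The entire ₹430,000 passes to the descendants.
That amount (₹430,000) is divided into 2 shares of ₹215,000: Dayo takes ₹215,000; Aditi's ₹215,000 share passes to Aditi's issue.
Aditi's share (₹215,000) is divided into 2 shares of ₹107,500: Ilse and Gideon each take ₹107,500.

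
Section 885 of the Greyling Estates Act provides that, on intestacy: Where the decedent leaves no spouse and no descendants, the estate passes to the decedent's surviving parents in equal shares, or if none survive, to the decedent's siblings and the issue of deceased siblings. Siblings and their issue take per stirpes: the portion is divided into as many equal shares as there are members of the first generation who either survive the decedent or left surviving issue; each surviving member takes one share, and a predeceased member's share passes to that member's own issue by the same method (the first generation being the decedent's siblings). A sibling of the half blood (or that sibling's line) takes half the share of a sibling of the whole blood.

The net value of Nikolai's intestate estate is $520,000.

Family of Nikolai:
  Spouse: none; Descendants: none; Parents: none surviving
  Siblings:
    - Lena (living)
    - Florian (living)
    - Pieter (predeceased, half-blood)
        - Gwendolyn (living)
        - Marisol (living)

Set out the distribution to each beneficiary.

The entire $520,000 passes to the siblings and their issue.
Counting each half-blood sibling's line as half a unit, there are 5/2 units in $520,000, so one unit is $208,000. Whole-blood lines (Lena and Florian) take $208,000 each; half-blood lines (Pieter) take $104,000 each.
Pieter's share ($104,000) is divided into 2 shares of $52,000: Gwendolyn and Marisol each take $52,000.

Lena: $208,000; Florian: $208,000; Gwendolyn: $52,000; Marisol: $52,000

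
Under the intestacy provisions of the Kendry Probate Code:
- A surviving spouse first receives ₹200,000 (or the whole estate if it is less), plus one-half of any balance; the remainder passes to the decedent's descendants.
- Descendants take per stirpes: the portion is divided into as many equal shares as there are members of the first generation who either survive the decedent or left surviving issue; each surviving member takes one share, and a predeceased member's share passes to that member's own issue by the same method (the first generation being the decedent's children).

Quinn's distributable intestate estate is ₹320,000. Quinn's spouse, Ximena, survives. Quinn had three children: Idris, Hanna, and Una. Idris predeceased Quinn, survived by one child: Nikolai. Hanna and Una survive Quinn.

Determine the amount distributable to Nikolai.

Ximena first takes ₹200,000, leaving a balance of ₹120,000. Ximena then takes one-half of the balance (₹60,000), for a total of ₹260,000. The remaining ₹60,000 passes to the descendants.
The descendants' portion (₹60,000) is divided into 3 shares of ₹20,000: Hanna and Una each take ₹20,000; Idris's ₹20,000 share passes to Idris's issue.
Idris's share (₹20,000) passes entirely to Nikolai.

Nikolai receives ₹20,000.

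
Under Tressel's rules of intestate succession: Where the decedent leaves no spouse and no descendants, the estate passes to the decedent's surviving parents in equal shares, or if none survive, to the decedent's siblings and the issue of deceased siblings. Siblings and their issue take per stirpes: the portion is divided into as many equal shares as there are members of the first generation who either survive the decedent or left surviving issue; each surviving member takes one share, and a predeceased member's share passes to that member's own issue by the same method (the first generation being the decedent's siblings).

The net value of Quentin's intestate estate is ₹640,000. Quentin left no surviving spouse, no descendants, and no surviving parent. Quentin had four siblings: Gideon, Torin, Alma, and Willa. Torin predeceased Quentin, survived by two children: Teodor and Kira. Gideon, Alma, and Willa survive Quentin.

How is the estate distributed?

The entire ₹640,000 passes to the siblings and their issue.
That amount (₹640,000) is divided into 4 shares of ₹160,000: Gideon, Alma, and Willa each take ₹160,000; Torin's ₹160,000 share passes to Torin's issue.
Torin's share (₹160,000) is divided into 2 shares of ₹80,000: Teodor and Kira each take ₹80,000.

Gideon: ₹160,000; Teodor: ₹80,000; Kira: ₹80,000; Alma: ₹160,000; Willa: ₹160,000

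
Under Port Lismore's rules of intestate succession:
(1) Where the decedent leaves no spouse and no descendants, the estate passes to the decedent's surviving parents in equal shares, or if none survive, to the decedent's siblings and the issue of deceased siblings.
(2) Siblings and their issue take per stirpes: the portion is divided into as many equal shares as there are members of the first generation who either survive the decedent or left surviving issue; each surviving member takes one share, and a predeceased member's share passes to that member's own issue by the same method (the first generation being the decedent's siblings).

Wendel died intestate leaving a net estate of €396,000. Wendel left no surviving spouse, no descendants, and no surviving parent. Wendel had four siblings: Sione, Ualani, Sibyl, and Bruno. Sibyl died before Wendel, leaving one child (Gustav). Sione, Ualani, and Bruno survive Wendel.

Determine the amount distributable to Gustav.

The entire €396,000 passes to the siblings and their issue.
That amount (€396,000) is divided into 4 shares of €99,000: Sione, Ualani, and Bruno each take €99,000; Sibyl's €99,000 share passes to Sibyl's issue.
Sibyl's share (€99,000) passes entirely to Gustav.

Gustav receives €99,000.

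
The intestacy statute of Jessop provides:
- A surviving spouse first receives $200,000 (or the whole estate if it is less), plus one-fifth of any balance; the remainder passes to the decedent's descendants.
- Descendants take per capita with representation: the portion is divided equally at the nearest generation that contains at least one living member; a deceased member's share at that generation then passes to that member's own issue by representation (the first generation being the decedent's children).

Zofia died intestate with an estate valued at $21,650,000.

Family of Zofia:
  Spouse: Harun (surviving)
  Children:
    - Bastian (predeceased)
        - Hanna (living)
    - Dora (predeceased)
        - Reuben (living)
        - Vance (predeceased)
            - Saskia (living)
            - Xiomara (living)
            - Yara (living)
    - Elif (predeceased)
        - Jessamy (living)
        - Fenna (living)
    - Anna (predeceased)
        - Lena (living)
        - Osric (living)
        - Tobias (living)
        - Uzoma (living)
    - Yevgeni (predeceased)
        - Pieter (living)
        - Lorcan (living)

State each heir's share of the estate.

Harun first takes $200,000, leaving a balance of $21,450,000. Harun then takes one-fifth of the balance ($4,290,000), for a total of $4,490,000. The remaining $17,160,000 passes to the descendants.
No child survives, so the initial division is made at the grandchildren's generation.
The descendants' portion ($17,160,000) is divided into 11 shares of $1,560,000: Hanna, Reuben, Jessamy, Fenna, Lena, Osric, Tobias, Uzoma, Pieter, and Lorcan each take $1,560,000; Vance's $1,560,000 share passes to Vance's issue.
Vance's share ($1,560,000) is divided into 3 shares of $520,000: Saskia, Xiomara, and Yara each take $520,000.

Harun: $4,490,000; Hanna: $1,560,000; Reuben: $1,560,000; Saskia: $520,000; Xiomara: $520,000; Yara: $520,000; Jessamy: $1,560,000; Fenna: $1,560,000; Lena: $1,560,000; Osric: $1,560,000; Tobias: $1,560,000; Uzoma: $1,560,000; Pieter: $1,560,000; Lorcan: $1,560,000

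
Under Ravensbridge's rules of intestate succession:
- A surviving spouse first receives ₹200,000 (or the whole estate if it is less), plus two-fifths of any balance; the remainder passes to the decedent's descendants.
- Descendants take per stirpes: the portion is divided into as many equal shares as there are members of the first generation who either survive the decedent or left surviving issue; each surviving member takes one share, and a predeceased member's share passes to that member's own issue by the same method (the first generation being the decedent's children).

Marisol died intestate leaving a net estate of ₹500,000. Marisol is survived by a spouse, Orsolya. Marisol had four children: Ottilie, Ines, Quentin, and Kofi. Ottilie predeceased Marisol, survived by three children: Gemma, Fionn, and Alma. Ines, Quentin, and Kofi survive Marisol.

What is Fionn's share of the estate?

Fionn receives ₹15,000.

Orsolya first takes ₹200,000, leaving a balance of ₹300,000. Orsolya then takes two-fifths of the balance (₹120,000), for a total of ₹320,000. The remaining ₹180,000 passes to the descendants.
The descendants' portion (₹180,000) is divided into 4 shares of ₹45,000: Ines, Quentin, and Kofi each take ₹45,000; Ottilie's ₹45,000 share passes to Ottilie's issue.
Ottilie's share (₹45,000) is divided into 3 shares of ₹15,000: Gemma, Fionn, and Alma each take ₹15,000.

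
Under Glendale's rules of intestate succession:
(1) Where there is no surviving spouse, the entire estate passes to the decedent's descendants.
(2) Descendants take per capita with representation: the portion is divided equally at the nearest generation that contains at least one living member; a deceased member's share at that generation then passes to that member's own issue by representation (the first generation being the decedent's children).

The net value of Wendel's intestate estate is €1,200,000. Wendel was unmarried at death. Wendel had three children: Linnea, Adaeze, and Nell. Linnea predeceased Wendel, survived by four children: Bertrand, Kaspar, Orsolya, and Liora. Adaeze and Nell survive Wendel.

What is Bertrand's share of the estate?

The entire €1,200,000 passes to the descendants.
That amount (€1,200,000) is divided into 3 shares of €400,000: Adaeze and Nell each take €400,000; Linnea's €400,000 share passes to Linnea's issue.
Linnea's share (€400,000) is divided into 4 shares of €100,000: Bertrand, Kaspar, Orsolya, and Liora each take €100,000.

Bertrand receives €100,000.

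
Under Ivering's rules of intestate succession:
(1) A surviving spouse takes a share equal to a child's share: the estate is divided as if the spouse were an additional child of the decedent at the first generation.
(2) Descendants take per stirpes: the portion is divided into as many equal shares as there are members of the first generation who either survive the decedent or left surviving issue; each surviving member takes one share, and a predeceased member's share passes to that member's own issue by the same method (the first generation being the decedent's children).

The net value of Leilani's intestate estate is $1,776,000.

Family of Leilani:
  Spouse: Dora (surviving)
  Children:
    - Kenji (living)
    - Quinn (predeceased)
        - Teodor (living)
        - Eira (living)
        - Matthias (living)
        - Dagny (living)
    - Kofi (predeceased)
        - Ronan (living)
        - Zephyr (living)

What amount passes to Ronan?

Ronan receives $222,000.

The spouse counts as an additional share at the children's level, so there are 4 primary shares of $444,000. Dora takes one such share ($444,000).
The children's combined portion ($1,332,000) is divided into 3 shares of $444,000: Kenji takes $444,000; Quinn's $444,000 share passes to Quinn's issue; Kofi's $444,000 share passes to Kofi's issue.
Quinn's share ($444,000) is divided into 4 shares of $111,000: Teodor, Eira, Matthias, and Dagny each take $111,000.
Kofi's share ($444,000) is divided into 2 shares of $222,000: Ronan and Zephyr each take $222,000.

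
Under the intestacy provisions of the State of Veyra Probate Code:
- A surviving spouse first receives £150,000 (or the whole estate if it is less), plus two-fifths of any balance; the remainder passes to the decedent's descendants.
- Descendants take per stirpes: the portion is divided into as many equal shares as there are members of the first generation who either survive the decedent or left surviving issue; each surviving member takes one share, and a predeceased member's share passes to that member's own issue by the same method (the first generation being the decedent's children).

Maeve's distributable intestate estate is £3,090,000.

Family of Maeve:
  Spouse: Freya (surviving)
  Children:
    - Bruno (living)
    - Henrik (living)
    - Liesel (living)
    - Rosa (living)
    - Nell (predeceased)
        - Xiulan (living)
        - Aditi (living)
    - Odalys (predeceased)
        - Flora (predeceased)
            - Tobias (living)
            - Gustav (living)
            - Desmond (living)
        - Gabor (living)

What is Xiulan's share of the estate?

Xiulan receives £147,000.

Freya first takes £150,000, leaving a balance of £2,940,000. Freya then takes two-fifths of the balance (£1,176,000), for a total of £1,326,000. The remaining £1,764,000 passes to the descendants.
The descendants' portion (£1,764,000) is divided into 6 shares of £294,000: Bruno, Henrik, Liesel, and Rosa each take £294,000; Nell's £294,000 share passes to Nell's issue; Odalys's £294,000 share passes to Odalys's issue.
Nell's share (£294,000) is divided into 2 shares of £147,000: Xiulan and Aditi each take £147,000.
Odalys's share (£294,000) is divided into 2 shares of £147,000: Gabor takes £147,000; Flora's £147,000 share passes to Flora's issue.
Flora's share (£147,000) is divided into 3 shares of £49,000: Tobias, Gustav, and Desmond each take £49,000.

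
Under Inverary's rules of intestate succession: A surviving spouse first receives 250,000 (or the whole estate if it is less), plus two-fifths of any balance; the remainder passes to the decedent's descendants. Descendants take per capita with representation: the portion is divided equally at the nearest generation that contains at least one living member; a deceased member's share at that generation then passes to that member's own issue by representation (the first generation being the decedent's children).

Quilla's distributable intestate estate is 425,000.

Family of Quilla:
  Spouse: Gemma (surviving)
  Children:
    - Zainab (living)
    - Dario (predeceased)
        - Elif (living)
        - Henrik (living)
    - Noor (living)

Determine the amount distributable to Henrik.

Henrik receives 17,500.

Gemma first takes 250,000, leaving a balance of 175,000. Gemma then takes two-fifths of the balance (70,000), for a total of 320,000. The remaining 105,000 passes to the descendants.
The descendants' portion (105,000) is divided into 3 shares of 35,000: Zainab and Noor each take 35,000; Dario's 35,000 share passes to Dario's issue.
Dario's share (35,000) is divided into 2 shares of 17,500: Elif and Henrik each take 17,500.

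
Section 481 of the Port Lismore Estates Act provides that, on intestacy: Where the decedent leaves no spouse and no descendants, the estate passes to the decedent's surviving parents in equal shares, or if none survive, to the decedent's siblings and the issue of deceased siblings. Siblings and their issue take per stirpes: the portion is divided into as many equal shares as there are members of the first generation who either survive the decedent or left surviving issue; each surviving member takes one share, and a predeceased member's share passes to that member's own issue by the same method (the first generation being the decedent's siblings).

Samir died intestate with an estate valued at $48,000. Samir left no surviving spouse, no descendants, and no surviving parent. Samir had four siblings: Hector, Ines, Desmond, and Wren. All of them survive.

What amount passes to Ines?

The entire $48,000 passes to the siblings and their issue.
That amount ($48,000) is divided into 4 shares of $12,000: Hector, Ines, Desmond, and Wren each take $12,000.

Ines receives $12,000.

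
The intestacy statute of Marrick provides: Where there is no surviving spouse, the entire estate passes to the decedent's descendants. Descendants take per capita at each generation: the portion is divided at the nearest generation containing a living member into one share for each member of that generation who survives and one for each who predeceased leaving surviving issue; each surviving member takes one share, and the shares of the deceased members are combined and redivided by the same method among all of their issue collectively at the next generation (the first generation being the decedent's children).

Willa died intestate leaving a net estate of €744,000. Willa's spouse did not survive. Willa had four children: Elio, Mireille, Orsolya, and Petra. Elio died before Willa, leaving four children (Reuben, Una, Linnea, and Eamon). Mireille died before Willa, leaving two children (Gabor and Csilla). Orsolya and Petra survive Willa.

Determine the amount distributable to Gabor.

Gabor receives €62,000.

The entire €744,000 passes to the descendants.
That amount (€744,000) is divided at the children's generation into 4 shares of €186,000. Orsolya and Petra each take €186,000. The 2 shares of the deceased (Elio and Mireille) are combined into a pool of €372,000.
That pool (€372,000) is divided at the grandchildren's generation equally among Reuben, Una, Linnea, Eamon, Gabor, and Csilla: €62,000 each.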